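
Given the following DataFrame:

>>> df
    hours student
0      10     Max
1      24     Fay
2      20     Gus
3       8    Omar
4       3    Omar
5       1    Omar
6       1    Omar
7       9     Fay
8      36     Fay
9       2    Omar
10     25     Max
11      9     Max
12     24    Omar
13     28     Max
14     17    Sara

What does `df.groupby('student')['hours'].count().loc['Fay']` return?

group by student, count of hours:
student
Fay     3
Gus     1
Max     4
Omar    6
Sara    1
Name: hours, dtype: int64
Hence 3.

3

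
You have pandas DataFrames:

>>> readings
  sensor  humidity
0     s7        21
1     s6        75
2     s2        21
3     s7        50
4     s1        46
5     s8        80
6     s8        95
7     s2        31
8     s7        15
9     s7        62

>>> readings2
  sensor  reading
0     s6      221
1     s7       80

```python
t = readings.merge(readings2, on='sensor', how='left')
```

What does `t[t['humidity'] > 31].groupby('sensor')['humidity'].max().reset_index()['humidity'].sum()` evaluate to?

merge on 'sensor' (how='left') → 10 rows:
  sensor  humidity  reading
0     s7        21     80.0
1     s6        75    221.0
2     s2        21      NaN
3     s7        50     80.0
4     s1        46      NaN
5     s8        80      NaN
6     s8        95      NaN
7     s2        31      NaN
8     s7        15     80.0
9     s7        62     80.0
filter rows where humidity > 31:
  sensor  humidity  reading
1     s6        75    221.0
3     s7        50     80.0
4     s1        46      NaN
5     s8        80      NaN
6     s8        95      NaN
9     s7        62     80.0
group by sensor, max of humidity:
sensor
s1    46
s6    75
s7    62
s8    95
Name: humidity, dtype: int64
reset_index():
  sensor  humidity
0     s1        46
1     s6        75
2     s7        62
3     s8        95

278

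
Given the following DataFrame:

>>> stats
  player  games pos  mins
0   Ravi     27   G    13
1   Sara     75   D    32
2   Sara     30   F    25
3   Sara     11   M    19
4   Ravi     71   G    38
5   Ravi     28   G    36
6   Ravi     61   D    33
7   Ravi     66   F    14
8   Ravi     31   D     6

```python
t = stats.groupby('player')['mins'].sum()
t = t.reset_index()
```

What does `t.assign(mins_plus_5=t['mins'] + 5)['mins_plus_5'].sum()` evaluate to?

group by player, sum of mins:
player
Ravi    140
Sara     76
Name: mins, dtype: int64
reset_index():
  player  mins
0   Ravi   140
1   Sara    76
add column mins_plus_5 = t['mins'] + 5:
  player  mins  mins_plus_5
0   Ravi   140          145
1   Sara    76           81
Reading off the sum of column 'mins_plus_5', we get 226.

226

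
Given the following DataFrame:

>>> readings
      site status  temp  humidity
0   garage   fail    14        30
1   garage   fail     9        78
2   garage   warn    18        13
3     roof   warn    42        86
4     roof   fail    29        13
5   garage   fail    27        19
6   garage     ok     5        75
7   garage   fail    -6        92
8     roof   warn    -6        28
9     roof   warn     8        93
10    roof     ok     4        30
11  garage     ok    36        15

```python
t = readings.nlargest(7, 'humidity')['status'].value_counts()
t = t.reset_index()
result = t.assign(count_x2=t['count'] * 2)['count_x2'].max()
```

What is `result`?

6

take 7 rows with largest humidity:
      site status  temp  humidity
9     roof   warn     8        93
7   garage   fail    -6        92
3     roof   warn    42        86
1   garage   fail     9        78
6   garage     ok     5        75
0   garage   fail    14        30
10    roof     ok     4        30
value_counts of status:
status
fail    3
warn    2
ok      2
Name: count, dtype: int64
reset_index():
  status  count
0   fail      3
1   warn      2
2     ok      2
add column count_x2 = t['count'] * 2:
  status  count  count_x2
0   fail      3         6
1   warn      2         4
2     ok      2         4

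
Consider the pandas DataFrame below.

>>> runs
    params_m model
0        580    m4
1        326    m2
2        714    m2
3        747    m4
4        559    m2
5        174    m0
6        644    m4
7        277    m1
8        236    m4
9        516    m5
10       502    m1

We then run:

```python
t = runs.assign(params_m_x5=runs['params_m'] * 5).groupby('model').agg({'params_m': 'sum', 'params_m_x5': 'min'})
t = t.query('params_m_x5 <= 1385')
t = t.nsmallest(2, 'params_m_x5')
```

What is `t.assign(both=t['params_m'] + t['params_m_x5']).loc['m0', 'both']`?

1044

add column params_m_x5 = runs['params_m'] * 5:
    params_m model  params_m_x5
0        580    m4         2900
1        326    m2         1630
2        714    m2         3570
3        747    m4         3735
4        559    m2         2795
5        174    m0          870
6        644    m4         3220
7        277    m1         1385
8        236    m4         1180
9        516    m5         2580
10       502    m1         2510
group by model: sum(params_m), min(params_m_x5):
       params_m  params_m_x5
model                       
m0          174          870
m1          779         1385
m2         1599         1630
m4         2207         1180
m5          516         2580
filter rows where params_m_x5 <= 1385:
       params_m  params_m_x5
model                       
m0          174          870
m1          779         1385
m4         2207         1180
take 2 rows with smallest params_m_x5:
       params_m  params_m_x5
model                       
m0          174          870
m4         2207         1180
add column both = t['params_m'] + t['params_m_x5']:
       params_m  params_m_x5  both
model                             
m0          174          870  1044
m4         2207         1180  3387
Reading off the value at row 'm0', column 'both', we get 1044.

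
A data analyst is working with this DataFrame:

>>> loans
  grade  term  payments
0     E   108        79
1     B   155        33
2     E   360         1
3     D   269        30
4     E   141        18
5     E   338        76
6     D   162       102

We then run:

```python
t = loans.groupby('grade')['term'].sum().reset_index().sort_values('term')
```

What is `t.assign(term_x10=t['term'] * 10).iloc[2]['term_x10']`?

9470

group by grade, sum of term:
grade
B    155
D    431
E    947
Name: term, dtype: int64
reset_index():
  grade  term
0     B   155
1     D   431
2     E   947
sort by term:
  grade  term
0     B   155
1     D   431
2     E   947
add column term_x10 = t['term'] * 10:
  grade  term  term_x10
0     B   155      1550
1     D   431      4310
2     E   947      9470
Finally, value at position 2, column 'term_x10' = 9470.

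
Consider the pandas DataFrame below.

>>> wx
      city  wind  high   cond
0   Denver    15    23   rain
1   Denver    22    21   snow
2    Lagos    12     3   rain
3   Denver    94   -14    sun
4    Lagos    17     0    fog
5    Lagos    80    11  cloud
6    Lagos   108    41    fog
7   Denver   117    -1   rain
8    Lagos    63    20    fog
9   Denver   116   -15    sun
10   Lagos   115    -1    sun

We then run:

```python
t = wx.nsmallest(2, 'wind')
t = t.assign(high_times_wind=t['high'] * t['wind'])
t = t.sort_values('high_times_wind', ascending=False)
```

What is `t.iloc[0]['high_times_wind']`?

345

take 2 rows with smallest wind:
     city  wind  high  cond
2   Lagos    12     3  rain
0  Denver    15    23  rain
add column high_times_wind = t['high'] * t['wind']:
     city  wind  high  cond  high_times_wind
2   Lagos    12     3  rain               36
0  Denver    15    23  rain              345
sort by high_times_wind descending:
     city  wind  high  cond  high_times_wind
0  Denver    15    23  rain              345
2   Lagos    12     3  rain               36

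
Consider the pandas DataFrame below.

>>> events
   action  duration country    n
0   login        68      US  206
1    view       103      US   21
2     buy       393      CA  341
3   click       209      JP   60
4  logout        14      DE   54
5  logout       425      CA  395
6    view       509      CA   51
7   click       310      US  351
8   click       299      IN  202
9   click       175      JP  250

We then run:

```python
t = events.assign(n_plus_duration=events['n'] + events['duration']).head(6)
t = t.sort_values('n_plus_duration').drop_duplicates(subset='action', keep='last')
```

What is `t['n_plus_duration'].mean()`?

444.2

add column n_plus_duration = events['n'] + events['duration']:
   action  duration country    n  n_plus_duration
0   login        68      US  206              274
1    view       103      US   21              124
2     buy       393      CA  341              734
3   click       209      JP   60              269
4  logout        14      DE   54               68
5  logout       425      CA  395              820
6    view       509      CA   51              560
7   click       310      US  351              661
8   click       299      IN  202              501
9   click       175      JP  250              425
take first 6 rows:
   action  duration country    n  n_plus_duration
0   login        68      US  206              274
1    view       103      US   21              124
2     buy       393      CA  341              734
3   click       209      JP   60              269
4  logout        14      DE   54               68
5  logout       425      CA  395              820
sort by n_plus_duration:
   action  duration country    n  n_plus_duration
4  logout        14      DE   54               68
1    view       103      US   21              124
3   click       209      JP   60              269
0   login        68      US  206              274
2     buy       393      CA  341              734
5  logout       425      CA  395              820
drop duplicate action (keep=last):
   action  duration country    n  n_plus_duration
1    view       103      US   21              124
3   click       209      JP   60              269
0   login        68      US  206              274
2     buy       393      CA  341              734
5  logout       425      CA  395              820
Reading off the mean of column 'n_plus_duration', we get 444.2.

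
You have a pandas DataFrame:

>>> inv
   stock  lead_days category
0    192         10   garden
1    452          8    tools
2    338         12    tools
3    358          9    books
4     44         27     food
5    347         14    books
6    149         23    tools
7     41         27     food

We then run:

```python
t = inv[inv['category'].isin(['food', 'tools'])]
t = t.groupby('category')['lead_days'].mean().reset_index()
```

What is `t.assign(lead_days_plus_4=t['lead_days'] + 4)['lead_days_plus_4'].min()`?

18.3333333333

filter rows where category in ['food', 'tools']:
   stock  lead_days category
1    452          8    tools
2    338         12    tools
4     44         27     food
6    149         23    tools
7     41         27     food
group by category, mean of lead_days:
category
food     27.000000
tools    14.333333
Name: lead_days, dtype: float64
reset_index():
  category  lead_days
0     food  27.000000
1    tools  14.333333
add column lead_days_plus_4 = t['lead_days'] + 4:
  category  lead_days  lead_days_plus_4
0     food  27.000000         31.000000
1    tools  14.333333         18.333333
min of column 'lead_days_plus_4' → 18.3333333333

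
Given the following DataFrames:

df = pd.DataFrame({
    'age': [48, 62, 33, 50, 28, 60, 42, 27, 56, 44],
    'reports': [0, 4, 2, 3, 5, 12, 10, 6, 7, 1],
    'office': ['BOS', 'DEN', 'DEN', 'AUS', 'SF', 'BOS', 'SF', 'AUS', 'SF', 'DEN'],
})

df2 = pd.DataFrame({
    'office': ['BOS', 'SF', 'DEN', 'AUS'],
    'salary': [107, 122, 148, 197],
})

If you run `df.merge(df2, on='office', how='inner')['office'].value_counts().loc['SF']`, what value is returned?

3

merge on 'office' (how='inner') → 10 rows:
   age  reports office  salary
0   48        0    BOS     107
1   62        4    DEN     148
2   33        2    DEN     148
3   50        3    AUS     197
4   28        5     SF     122
5   60       12    BOS     107
6   42       10     SF     122
7   27        6    AUS     197
8   56        7     SF     122
9   44        1    DEN     148
value_counts of office:
office
DEN    3
SF     3
BOS    2
AUS    2
Name: count, dtype: int64
So loc['SF'] = 3.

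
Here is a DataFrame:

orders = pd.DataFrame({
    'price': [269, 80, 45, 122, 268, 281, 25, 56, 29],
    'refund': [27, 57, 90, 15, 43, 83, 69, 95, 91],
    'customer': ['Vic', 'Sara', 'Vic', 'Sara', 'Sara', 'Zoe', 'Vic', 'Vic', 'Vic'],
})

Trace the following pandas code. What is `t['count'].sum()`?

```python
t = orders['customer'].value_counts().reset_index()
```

9

value_counts of customer:
customer
Vic     5
Sara    3
Zoe     1
Name: count, dtype: int64
reset_index():
  customer  count
0      Vic      5
1     Sara      3
2      Zoe      1
Hence 9.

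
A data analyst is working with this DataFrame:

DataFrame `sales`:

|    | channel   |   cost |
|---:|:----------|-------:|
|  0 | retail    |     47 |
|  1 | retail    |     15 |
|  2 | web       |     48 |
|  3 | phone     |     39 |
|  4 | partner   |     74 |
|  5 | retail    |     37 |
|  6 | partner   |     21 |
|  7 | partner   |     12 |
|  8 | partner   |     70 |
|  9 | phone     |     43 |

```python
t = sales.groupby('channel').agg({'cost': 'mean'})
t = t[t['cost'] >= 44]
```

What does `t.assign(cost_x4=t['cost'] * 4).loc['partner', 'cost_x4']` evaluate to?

group by channel, mean of cost:
          cost
channel       
partner  44.25
phone    41.00
retail   33.00
web      48.00
filter rows where cost >= 44:
          cost
channel       
partner  44.25
web      48.00
add column cost_x4 = t['cost'] * 4:
          cost  cost_x4
channel                
partner  44.25    177.0
web      48.00    192.0
Reading off the value at row 'partner', column 'cost_x4', we get 177.0.

177.0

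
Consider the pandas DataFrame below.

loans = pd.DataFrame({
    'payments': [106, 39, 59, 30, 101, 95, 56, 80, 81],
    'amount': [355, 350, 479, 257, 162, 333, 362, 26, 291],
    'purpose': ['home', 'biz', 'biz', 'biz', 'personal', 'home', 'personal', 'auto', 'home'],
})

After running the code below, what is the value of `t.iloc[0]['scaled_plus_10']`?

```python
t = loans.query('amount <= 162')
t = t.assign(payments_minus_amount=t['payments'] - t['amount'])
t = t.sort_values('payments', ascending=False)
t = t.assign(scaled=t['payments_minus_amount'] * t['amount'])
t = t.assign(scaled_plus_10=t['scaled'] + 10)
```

-9872

filter rows where amount <= 162:
   payments  amount   purpose
4       101     162  personal
7        80      26      auto
add column payments_minus_amount = t['payments'] - t['amount']:
   payments  amount   purpose  payments_minus_amount
4       101     162  personal                    -61
7        80      26      auto                     54
sort by payments descending:
   payments  amount   purpose  payments_minus_amount
4       101     162  personal                    -61
7        80      26      auto                     54
add column scaled = t['payments_minus_amount'] * t['amount']:
   payments  amount   purpose  payments_minus_amount  scaled
4       101     162  personal                    -61   -9882
7        80      26      auto                     54    1404
add column scaled_plus_10 = t['scaled'] + 10:
   payments  amount   purpose  payments_minus_amount  scaled  scaled_plus_10
4       101     162  personal                    -61   -9882           -9872
7        80      26      auto                     54    1404            1414
Then the value at position 0, column 'scaled_plus_10': -9872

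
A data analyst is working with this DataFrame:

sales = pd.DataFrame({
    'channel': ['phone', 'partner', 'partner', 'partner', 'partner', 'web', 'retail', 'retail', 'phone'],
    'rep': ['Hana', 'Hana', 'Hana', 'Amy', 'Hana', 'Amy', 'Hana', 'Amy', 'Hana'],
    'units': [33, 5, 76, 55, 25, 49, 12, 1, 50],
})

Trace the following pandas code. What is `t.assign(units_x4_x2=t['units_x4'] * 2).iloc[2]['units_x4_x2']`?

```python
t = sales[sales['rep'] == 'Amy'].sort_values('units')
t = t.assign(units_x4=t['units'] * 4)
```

440

filter rows where rep == 'Amy':
   channel  rep  units
3  partner  Amy     55
5      web  Amy     49
7   retail  Amy      1
sort by units:
   channel  rep  units
7   retail  Amy      1
5      web  Amy     49
3  partner  Amy     55
add column units_x4 = t['units'] * 4:
   channel  rep  units  units_x4
7   retail  Amy      1         4
5      web  Amy     49       196
3  partner  Amy     55       220
add column units_x4_x2 = t['units_x4'] * 2:
   channel  rep  units  units_x4  units_x4_x2
7   retail  Amy      1         4            8
5      web  Amy     49       196          392
3  partner  Amy     55       220          440
So iloc[2]['units_x4_x2'] = 440.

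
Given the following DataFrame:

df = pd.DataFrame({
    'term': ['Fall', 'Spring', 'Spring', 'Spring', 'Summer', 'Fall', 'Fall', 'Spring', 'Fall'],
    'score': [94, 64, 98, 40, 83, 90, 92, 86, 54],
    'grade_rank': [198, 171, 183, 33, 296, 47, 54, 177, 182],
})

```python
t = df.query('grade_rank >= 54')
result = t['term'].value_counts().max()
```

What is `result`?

filter rows where grade_rank >= 54:
     term  score  grade_rank
0    Fall     94         198
1  Spring     64         171
2  Spring     98         183
4  Summer     83         296
6    Fall     92          54
7  Spring     86         177
8    Fall     54         182
value_counts of term:
term
Fall      3
Spring    3
Summer    1
Name: count, dtype: int64
Reading off the max of the resulting series, we get 3.

3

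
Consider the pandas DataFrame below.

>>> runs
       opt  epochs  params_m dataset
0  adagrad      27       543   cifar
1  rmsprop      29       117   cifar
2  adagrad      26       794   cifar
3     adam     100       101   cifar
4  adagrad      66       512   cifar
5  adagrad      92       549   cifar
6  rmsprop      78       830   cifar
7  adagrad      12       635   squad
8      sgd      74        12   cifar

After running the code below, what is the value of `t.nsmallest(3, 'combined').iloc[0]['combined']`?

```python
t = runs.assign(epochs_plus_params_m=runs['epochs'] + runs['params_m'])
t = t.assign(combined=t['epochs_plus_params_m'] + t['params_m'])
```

98

add column epochs_plus_params_m = runs['epochs'] + runs['params_m']:
       opt  epochs  params_m dataset  epochs_plus_params_m
0  adagrad      27       543   cifar                   570
1  rmsprop      29       117   cifar                   146
2  adagrad      26       794   cifar                   820
3     adam     100       101   cifar                   201
4  adagrad      66       512   cifar                   578
5  adagrad      92       549   cifar                   641
6  rmsprop      78       830   cifar                   908
7  adagrad      12       635   squad                   647
8      sgd      74        12   cifar                    86
add column combined = t['epochs_plus_params_m'] + t['params_m']:
       opt  epochs  params_m dataset  epochs_plus_params_m  combined
0  adagrad      27       543   cifar                   570      1113
1  rmsprop      29       117   cifar                   146       263
2  adagrad      26       794   cifar                   820      1614
3     adam     100       101   cifar                   201       302
4  adagrad      66       512   cifar                   578      1090
5  adagrad      92       549   cifar                   641      1190
6  rmsprop      78       830   cifar                   908      1738
7  adagrad      12       635   squad                   647      1282
8      sgd      74        12   cifar                    86        98
take 3 rows with smallest combined:
       opt  epochs  params_m dataset  epochs_plus_params_m  combined
8      sgd      74        12   cifar                    86        98
1  rmsprop      29       117   cifar                   146       263
3     adam     100       101   cifar                   201       302
Taking the value at position 0, column 'combined' gives 98.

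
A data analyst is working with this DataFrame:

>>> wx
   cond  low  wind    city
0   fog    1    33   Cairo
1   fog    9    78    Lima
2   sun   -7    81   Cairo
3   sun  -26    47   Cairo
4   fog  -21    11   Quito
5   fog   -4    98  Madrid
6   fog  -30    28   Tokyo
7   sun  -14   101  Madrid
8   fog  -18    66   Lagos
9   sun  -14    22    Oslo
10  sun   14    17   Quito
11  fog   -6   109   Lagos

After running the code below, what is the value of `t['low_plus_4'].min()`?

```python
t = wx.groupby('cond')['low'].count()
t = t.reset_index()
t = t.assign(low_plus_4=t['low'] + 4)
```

9

group by cond, count of low:
cond
fog    7
sun    5
Name: low, dtype: int64
reset_index():
  cond  low
0  fog    7
1  sun    5
add column low_plus_4 = t['low'] + 4:
  cond  low  low_plus_4
0  fog    7          11
1  sun    5           9
So min() = 9.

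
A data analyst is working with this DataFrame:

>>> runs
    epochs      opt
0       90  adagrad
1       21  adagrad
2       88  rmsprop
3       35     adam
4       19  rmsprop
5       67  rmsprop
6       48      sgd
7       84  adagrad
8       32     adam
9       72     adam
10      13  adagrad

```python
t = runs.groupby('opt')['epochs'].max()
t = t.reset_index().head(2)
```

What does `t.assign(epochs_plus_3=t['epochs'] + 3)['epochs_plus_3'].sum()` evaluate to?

168

group by opt, max of epochs:
opt
adagrad    90
adam       72
rmsprop    88
sgd        48
Name: epochs, dtype: int64
reset_index():
       opt  epochs
0  adagrad      90
1     adam      72
2  rmsprop      88
3      sgd      48
take first 2 rows:
       opt  epochs
0  adagrad      90
1     adam      72
add column epochs_plus_3 = t['epochs'] + 3:
       opt  epochs  epochs_plus_3
0  adagrad      90             93
1     adam      72             75
Then the sum of column 'epochs_plus_3': 168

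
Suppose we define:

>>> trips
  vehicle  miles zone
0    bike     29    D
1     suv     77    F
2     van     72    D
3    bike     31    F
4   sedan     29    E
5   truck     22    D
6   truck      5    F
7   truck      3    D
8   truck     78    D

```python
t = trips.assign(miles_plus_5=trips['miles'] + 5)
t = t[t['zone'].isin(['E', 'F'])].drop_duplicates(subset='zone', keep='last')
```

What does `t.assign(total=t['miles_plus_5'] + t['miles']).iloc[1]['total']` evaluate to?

add column miles_plus_5 = trips['miles'] + 5:
  vehicle  miles zone  miles_plus_5
0    bike     29    D            34
1     suv     77    F            82
2     van     72    D            77
3    bike     31    F            36
4   sedan     29    E            34
5   truck     22    D            27
6   truck      5    F            10
7   truck      3    D             8
8   truck     78    D            83
filter rows where zone in ['E', 'F']:
  vehicle  miles zone  miles_plus_5
1     suv     77    F            82
3    bike     31    F            36
4   sedan     29    E            34
6   truck      5    F            10
drop duplicate zone (keep=last):
  vehicle  miles zone  miles_plus_5
4   sedan     29    E            34
6   truck      5    F            10
add column total = t['miles_plus_5'] + t['miles']:
  vehicle  miles zone  miles_plus_5  total
4   sedan     29    E            34     63
6   truck      5    F            10     15
Hence 15.

15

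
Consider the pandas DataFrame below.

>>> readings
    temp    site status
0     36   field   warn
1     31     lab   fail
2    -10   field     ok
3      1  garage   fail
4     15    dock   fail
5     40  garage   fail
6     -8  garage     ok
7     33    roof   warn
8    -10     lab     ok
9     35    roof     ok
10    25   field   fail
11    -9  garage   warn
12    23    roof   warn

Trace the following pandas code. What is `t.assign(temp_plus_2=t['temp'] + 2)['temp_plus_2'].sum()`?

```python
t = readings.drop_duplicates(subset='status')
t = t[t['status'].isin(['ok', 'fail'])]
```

25

drop duplicate status (keep=first):
   temp   site status
0    36  field   warn
1    31    lab   fail
2   -10  field     ok
filter rows where status in ['ok', 'fail']:
   temp   site status
1    31    lab   fail
2   -10  field     ok
add column temp_plus_2 = t['temp'] + 2:
   temp   site status  temp_plus_2
1    31    lab   fail           33
2   -10  field     ok           -8
Reading off the sum of column 'temp_plus_2', we get 25.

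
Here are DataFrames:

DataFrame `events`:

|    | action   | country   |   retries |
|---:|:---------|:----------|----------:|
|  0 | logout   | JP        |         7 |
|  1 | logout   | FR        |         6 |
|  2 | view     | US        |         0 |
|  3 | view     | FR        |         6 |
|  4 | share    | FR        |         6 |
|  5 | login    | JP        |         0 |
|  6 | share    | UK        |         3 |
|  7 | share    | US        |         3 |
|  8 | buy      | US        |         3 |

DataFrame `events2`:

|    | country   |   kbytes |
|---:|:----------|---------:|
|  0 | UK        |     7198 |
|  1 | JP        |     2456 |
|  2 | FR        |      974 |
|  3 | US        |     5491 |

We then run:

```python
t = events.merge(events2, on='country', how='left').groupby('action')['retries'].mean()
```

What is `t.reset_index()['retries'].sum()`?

merge on 'country' (how='left') → 9 rows:
   action country  retries  kbytes
0  logout      JP        7    2456
1  logout      FR        6     974
2    view      US        0    5491
3    view      FR        6     974
4   share      FR        6     974
5   login      JP        0    2456
6   share      UK        3    7198
7   share      US        3    5491
8     buy      US        3    5491
group by action, mean of retries:
action
buy       3.0
login     0.0
logout    6.5
share     4.0
view      3.0
Name: retries, dtype: float64
reset_index():
   action  retries
0     buy      3.0
1   login      0.0
2  logout      6.5
3   share      4.0
4    view      3.0
Finally, sum of column 'retries' = 16.5.

16.5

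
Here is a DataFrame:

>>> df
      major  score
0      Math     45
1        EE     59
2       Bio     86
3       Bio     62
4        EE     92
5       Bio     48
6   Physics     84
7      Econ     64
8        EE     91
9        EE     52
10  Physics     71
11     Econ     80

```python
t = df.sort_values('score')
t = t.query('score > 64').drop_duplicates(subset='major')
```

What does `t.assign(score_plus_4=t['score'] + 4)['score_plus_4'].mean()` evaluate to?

sort by score:
      major  score
0      Math     45
5       Bio     48
9        EE     52
1        EE     59
3       Bio     62
7      Econ     64
10  Physics     71
11     Econ     80
6   Physics     84
2       Bio     86
8        EE     91
4        EE     92
filter rows where score > 64:
      major  score
10  Physics     71
11     Econ     80
6   Physics     84
2       Bio     86
8        EE     91
4        EE     92
drop duplicate major (keep=first):
      major  score
10  Physics     71
11     Econ     80
2       Bio     86
8        EE     91
add column score_plus_4 = t['score'] + 4:
      major  score  score_plus_4
10  Physics     71            75
11     Econ     80            84
2       Bio     86            90
8        EE     91            95
mean of column 'score_plus_4' → 86.0

86.0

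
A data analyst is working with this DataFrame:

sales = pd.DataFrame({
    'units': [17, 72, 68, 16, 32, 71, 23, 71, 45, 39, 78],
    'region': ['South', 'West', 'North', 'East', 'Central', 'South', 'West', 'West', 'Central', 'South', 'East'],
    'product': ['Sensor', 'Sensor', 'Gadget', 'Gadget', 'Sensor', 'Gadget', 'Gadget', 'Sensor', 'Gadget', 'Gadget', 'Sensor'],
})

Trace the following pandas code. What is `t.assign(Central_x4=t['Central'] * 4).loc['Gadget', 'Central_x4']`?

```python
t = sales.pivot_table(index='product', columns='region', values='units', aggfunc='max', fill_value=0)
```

180

pivot: rows=product, cols=region, max(units):
region   Central  East  North  South  West
product                                   
Gadget        45    16     68     71    23
Sensor        32    78      0     17    72
add column Central_x4 = t['Central'] * 4:
region   Central  East  North  South  West  Central_x4
product                                               
Gadget        45    16     68     71    23         180
Sensor        32    78      0     17    72         128
The value at row 'Gadget', column 'Central_x4' is 180.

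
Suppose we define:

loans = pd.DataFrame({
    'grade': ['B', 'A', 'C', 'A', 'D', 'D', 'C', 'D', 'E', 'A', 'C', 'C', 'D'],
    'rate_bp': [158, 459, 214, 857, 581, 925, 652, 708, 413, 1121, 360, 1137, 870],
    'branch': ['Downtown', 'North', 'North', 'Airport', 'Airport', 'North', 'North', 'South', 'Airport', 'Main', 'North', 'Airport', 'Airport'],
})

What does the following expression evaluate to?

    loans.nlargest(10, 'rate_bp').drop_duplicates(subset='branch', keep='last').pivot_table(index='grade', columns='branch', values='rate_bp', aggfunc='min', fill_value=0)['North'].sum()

take 10 rows with largest rate_bp:
   grade  rate_bp   branch
11     C     1137  Airport
9      A     1121     Main
5      D      925    North
12     D      870  Airport
3      A      857  Airport
7      D      708    South
6      C      652    North
4      D      581  Airport
1      A      459    North
8      E      413  Airport
drop duplicate branch (keep=last):
  grade  rate_bp   branch
9     A     1121     Main
7     D      708    South
1     A      459    North
8     E      413  Airport
pivot: rows=grade, cols=branch, min(rate_bp):
branch  Airport  Main  North  South
grade                              
A             0  1121    459      0
D             0     0      0    708
E           413     0      0      0

459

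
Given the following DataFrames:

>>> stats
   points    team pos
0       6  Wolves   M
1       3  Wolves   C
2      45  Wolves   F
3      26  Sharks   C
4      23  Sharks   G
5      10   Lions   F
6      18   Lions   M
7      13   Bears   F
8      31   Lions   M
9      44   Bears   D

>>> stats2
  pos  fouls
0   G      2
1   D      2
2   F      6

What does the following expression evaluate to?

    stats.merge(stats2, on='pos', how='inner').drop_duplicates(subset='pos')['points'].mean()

37.3333333333

merge on 'pos' (how='inner') → 5 rows:
   points    team pos  fouls
0      45  Wolves   F      6
1      23  Sharks   G      2
2      10   Lions   F      6
3      13   Bears   F      6
4      44   Bears   D      2
drop duplicate pos (keep=first):
   points    team pos  fouls
0      45  Wolves   F      6
1      23  Sharks   G      2
4      44   Bears   D      2
mean of column 'points' → 37.3333333333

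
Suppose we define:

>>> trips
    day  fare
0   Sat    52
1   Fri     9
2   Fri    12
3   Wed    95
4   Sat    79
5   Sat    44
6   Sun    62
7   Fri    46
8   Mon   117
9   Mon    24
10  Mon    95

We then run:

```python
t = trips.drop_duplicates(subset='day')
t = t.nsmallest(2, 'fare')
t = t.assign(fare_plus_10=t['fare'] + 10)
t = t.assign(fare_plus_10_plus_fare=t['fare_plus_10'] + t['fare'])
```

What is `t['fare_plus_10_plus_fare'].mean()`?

71.0

drop duplicate day (keep=first):
   day  fare
0  Sat    52
1  Fri     9
3  Wed    95
6  Sun    62
8  Mon   117
take 2 rows with smallest fare:
   day  fare
1  Fri     9
0  Sat    52
add column fare_plus_10 = t['fare'] + 10:
   day  fare  fare_plus_10
1  Fri     9            19
0  Sat    52            62
add column fare_plus_10_plus_fare = t['fare_plus_10'] + t['fare']:
   day  fare  fare_plus_10  fare_plus_10_plus_fare
1  Fri     9            19                      28
0  Sat    52            62                     114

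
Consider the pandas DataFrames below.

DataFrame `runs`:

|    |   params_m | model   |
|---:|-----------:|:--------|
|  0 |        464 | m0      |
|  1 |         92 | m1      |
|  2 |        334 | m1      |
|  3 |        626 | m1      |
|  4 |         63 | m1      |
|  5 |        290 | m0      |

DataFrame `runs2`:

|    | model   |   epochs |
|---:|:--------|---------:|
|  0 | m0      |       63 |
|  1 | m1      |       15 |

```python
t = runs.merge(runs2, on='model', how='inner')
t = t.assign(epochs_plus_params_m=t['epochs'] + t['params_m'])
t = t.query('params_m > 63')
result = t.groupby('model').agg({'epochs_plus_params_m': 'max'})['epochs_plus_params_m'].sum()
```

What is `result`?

merge on 'model' (how='inner') → 6 rows:
   params_m model  epochs
0       464    m0      63
1        92    m1      15
2       334    m1      15
3       626    m1      15
4        63    m1      15
5       290    m0      63
add column epochs_plus_params_m = t['epochs'] + t['params_m']:
   params_m model  epochs  epochs_plus_params_m
0       464    m0      63                   527
1        92    m1      15                   107
2       334    m1      15                   349
3       626    m1      15                   641
4        63    m1      15                    78
5       290    m0      63                   353
filter rows where params_m > 63:
   params_m model  epochs  epochs_plus_params_m
0       464    m0      63                   527
1        92    m1      15                   107
2       334    m1      15                   349
3       626    m1      15                   641
5       290    m0      63                   353
group by model, max of epochs_plus_params_m:
       epochs_plus_params_m
model                      
m0                      527
m1                      641
The sum of column 'epochs_plus_params_m' is 1168.

1168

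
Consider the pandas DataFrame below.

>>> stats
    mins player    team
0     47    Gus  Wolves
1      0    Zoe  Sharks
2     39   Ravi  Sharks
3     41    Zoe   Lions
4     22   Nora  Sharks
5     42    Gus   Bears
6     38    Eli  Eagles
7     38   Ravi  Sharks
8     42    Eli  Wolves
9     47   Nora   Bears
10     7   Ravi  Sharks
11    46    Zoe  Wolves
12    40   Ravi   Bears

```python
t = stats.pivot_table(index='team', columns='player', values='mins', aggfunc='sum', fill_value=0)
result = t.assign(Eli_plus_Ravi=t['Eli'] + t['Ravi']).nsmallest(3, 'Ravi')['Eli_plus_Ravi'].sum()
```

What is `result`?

pivot: rows=team, cols=player, sum(mins):
player  Eli  Gus  Nora  Ravi  Zoe
team                             
Bears     0   42    47    40    0
Eagles   38    0     0     0    0
Lions     0    0     0     0   41
Sharks    0    0    22    84    0
Wolves   42   47     0     0   46
add column Eli_plus_Ravi = t['Eli'] + t['Ravi']:
player  Eli  Gus  Nora  Ravi  Zoe  Eli_plus_Ravi
team                                            
Bears     0   42    47    40    0             40
Eagles   38    0     0     0    0             38
Lions     0    0     0     0   41              0
Sharks    0    0    22    84    0             84
Wolves   42   47     0     0   46             42
take 3 rows with smallest Ravi:
player  Eli  Gus  Nora  Ravi  Zoe  Eli_plus_Ravi
team                                            
Eagles   38    0     0     0    0             38
Lions     0    0     0     0   41              0
Wolves   42   47     0     0   46             42
sum of column 'Eli_plus_Ravi' → 80

80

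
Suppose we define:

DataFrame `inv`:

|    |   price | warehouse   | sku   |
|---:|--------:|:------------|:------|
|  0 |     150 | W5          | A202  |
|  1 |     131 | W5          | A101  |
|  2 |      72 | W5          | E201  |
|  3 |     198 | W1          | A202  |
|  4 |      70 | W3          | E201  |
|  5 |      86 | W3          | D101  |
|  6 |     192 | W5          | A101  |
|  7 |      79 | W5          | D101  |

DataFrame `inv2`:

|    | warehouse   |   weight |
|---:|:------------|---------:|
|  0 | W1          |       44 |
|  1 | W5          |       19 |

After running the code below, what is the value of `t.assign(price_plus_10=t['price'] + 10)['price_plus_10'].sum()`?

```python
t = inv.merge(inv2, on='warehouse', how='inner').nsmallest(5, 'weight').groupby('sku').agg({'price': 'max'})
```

merge on 'warehouse' (how='inner') → 6 rows:
   price warehouse   sku  weight
0    150        W5  A202      19
1    131        W5  A101      19
2     72        W5  E201      19
3    198        W1  A202      44
4    192        W5  A101      19
5     79        W5  D101      19
take 5 rows with smallest weight:
   price warehouse   sku  weight
0    150        W5  A202      19
1    131        W5  A101      19
2     72        W5  E201      19
4    192        W5  A101      19
5     79        W5  D101      19
group by sku, max of price:
      price
sku        
A101    192
A202    150
D101     79
E201     72
add column price_plus_10 = t['price'] + 10:
      price  price_plus_10
sku                       
A101    192            202
A202    150            160
D101     79             89
E201     72             82
sum of column 'price_plus_10' → 533

533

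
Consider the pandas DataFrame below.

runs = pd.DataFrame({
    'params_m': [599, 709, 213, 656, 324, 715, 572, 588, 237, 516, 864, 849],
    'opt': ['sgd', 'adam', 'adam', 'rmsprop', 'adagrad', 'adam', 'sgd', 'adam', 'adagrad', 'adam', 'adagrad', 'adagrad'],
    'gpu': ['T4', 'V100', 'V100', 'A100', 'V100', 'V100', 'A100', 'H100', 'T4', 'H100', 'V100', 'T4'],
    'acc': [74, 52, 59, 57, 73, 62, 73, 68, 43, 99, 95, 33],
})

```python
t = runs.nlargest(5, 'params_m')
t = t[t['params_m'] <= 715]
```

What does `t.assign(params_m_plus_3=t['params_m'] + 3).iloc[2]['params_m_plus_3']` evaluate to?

take 5 rows with largest params_m:
    params_m      opt   gpu  acc
10       864  adagrad  V100   95
11       849  adagrad    T4   33
5        715     adam  V100   62
1        709     adam  V100   52
3        656  rmsprop  A100   57
filter rows where params_m <= 715:
   params_m      opt   gpu  acc
5       715     adam  V100   62
1       709     adam  V100   52
3       656  rmsprop  A100   57
add column params_m_plus_3 = t['params_m'] + 3:
   params_m      opt   gpu  acc  params_m_plus_3
5       715     adam  V100   62              718
1       709     adam  V100   52              712
3       656  rmsprop  A100   57              659
Reading off the value at position 2, column 'params_m_plus_3', we get 659.

659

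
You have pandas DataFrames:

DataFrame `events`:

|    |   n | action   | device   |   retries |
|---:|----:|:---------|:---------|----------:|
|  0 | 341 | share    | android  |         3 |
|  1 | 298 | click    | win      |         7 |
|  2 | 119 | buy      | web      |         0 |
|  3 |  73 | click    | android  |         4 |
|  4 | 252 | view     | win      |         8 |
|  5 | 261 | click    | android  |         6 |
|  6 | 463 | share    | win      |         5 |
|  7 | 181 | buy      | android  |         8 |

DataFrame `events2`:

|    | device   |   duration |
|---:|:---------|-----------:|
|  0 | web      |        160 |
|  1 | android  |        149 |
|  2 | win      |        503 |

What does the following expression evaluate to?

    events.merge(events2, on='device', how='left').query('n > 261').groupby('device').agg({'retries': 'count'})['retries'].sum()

merge on 'device' (how='left') → 8 rows:
     n action   device  retries  duration
0  341  share  android        3       149
1  298  click      win        7       503
2  119    buy      web        0       160
3   73  click  android        4       149
4  252   view      win        8       503
5  261  click  android        6       149
6  463  share      win        5       503
7  181    buy  android        8       149
filter rows where n > 261:
     n action   device  retries  duration
0  341  share  android        3       149
1  298  click      win        7       503
6  463  share      win        5       503
group by device, count of retries:
         retries
device          
android        1
win            2

3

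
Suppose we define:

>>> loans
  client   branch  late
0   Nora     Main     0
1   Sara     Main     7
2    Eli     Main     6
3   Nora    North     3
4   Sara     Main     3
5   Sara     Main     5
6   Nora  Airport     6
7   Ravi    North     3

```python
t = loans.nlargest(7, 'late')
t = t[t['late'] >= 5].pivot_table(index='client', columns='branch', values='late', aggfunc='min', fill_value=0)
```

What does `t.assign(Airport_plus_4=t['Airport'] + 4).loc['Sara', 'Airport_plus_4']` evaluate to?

take 7 rows with largest late:
  client   branch  late
1   Sara     Main     7
2    Eli     Main     6
6   Nora  Airport     6
5   Sara     Main     5
3   Nora    North     3
4   Sara     Main     3
7   Ravi    North     3
filter rows where late >= 5:
  client   branch  late
1   Sara     Main     7
2    Eli     Main     6
6   Nora  Airport     6
5   Sara     Main     5
pivot: rows=client, cols=branch, min(late):
branch  Airport  Main
client               
Eli           0     6
Nora          6     0
Sara          0     5
add column Airport_plus_4 = t['Airport'] + 4:
branch  Airport  Main  Airport_plus_4
client                               
Eli           0     6               4
Nora          6     0              10
Sara          0     5               4
Then the value at row 'Sara', column 'Airport_plus_4': 4

4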